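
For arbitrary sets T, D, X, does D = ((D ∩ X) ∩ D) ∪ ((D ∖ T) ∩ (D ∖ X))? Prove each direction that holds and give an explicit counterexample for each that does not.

Forward inclusion. This inclusion fails. Take T = {1}, D = {1}, X = ∅; then 1 ∈ D but 1 ∉ ((D ∩ X) ∩ D) ∪ ((D ∖ T) ∩ (D ∖ X)).

Reverse inclusion. Let x ∈ ((D ∩ X) ∩ D) ∪ ((D ∖ T) ∩ (D ∖ X)). Then either x ∈ D and x ∉ T, X; or x ∈ D ∩ X and x ∉ T; or x ∈ T ∩ D ∩ X. In each case x ∈ D, so ((D ∩ X) ∩ D) ∪ ((D ∖ T) ∩ (D ∖ X)) ⊆ D.

The sets are not equal: only the reverse inclusion holds.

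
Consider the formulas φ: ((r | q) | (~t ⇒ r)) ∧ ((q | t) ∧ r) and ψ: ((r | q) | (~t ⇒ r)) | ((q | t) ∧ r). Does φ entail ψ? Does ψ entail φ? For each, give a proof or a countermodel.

Not equivalent: only (⇒) holds.

(⟹) Assume the antecedent. If q is true, the consequent reduces to true regardless of the other variables. If q is false, the antecedent forces (q = F, r = T, t = T), and the consequent holds there. Either way the consequent holds.

(⟸) This fails. Under q = T, r = F, t = F, the left side is false but the right side is true.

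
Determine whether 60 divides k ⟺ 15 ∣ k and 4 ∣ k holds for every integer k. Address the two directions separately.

Both directions hold.

(⟹) If 60 ∣ k, write k = 60q. Since 60 = 4·15, k = 15·(4q), so 15 ∣ k; and since 60 = 15·4, k = 4·(15q), so 4 ∣ k.

(⟸) Suppose 15 ∣ k and 4 ∣ k. Any common multiple of 15 and 4 is a multiple of their lcm; here gcd(15, 4) = 1, so lcm(15, 4) = 15·4 = 60, so 60 ∣ k.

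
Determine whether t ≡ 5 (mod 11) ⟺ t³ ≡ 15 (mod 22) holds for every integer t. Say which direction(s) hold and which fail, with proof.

(⟹) This fails: take t = 16. Then 16 ≡ 5 (mod 11), but 16³ = 4096 ≡ 4 (mod 22), not 15.

(⟸) Conversely, the residues r modulo 22 with r³ ≡ 15 (mod 22) are exactly {5}, and each is ≡ 5 (mod 11).

Only the converse holds.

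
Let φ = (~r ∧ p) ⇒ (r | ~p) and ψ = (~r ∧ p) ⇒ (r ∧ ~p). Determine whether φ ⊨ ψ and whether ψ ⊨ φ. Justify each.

Forward direction. Assume the antecedent. If r is true, (~r ∧ p) ⇒ (r ∧ ~p) reduces to true regardless of the other variables. If r is false, the antecedent forces (r = F, p = F), and (~r ∧ p) ⇒ (r ∧ ~p) holds there. Either way (~r ∧ p) ⇒ (r ∧ ~p) holds.

Converse. Assume the antecedent. If r is true, (~r ∧ p) ⇒ (r | ~p) reduces to true regardless of the other variables. If r is false, the antecedent forces (r = F, p = F), and (~r ∧ p) ⇒ (r | ~p) holds there. Either way (~r ∧ p) ⇒ (r | ~p) holds.

The biconditional holds.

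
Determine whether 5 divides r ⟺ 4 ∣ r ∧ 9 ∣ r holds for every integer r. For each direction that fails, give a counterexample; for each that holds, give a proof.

Neither direction holds.

[⇒] This fails: take r = 5. Certainly 5 ∣ 5, but 4 ∤ 5.

[⇐] This fails: take r = 36. Both 4 ∣ 36 and 9 ∣ 36, yet 36 is not a multiple of 5 (since 36 = 7·5 + 1), so 5 ∤ 36.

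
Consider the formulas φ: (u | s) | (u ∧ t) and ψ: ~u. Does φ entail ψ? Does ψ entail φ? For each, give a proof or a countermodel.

[⇒] This fails. Under t = F, s = F, u = T, the left side is true but the right side is false.

[⇐] This fails. Under t = F, s = F, u = F, the left side is false but the right side is true.

(⇒) fails and (⇐) fails.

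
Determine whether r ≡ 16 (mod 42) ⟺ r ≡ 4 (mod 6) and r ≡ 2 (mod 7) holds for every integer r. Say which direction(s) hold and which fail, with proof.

Both directions hold; the statement is true.

(→) Suppose r ≡ 16 (mod 42); write r = 42j + 16. Since 6 ∣ 42, reducing mod 6 gives r ≡ 16 ≡ 4 (mod 6); since 7 ∣ 42, reducing mod 7 gives r ≡ 16 ≡ 2 (mod 7).

(←) Conversely, if r ≡ 4 (mod 6) and r ≡ 2 (mod 7), then by the Chinese remainder theorem r ≡ 16 (mod 42). This is exactly r ≡ 16 (mod 42).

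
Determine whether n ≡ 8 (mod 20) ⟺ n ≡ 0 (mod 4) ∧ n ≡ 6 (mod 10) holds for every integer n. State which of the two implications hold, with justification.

(⇒) fails and (⇐) fails.

(→) This fails: n = 8 gives 8 ≡ 8 (mod 20) but 8 ≡ 8 (mod 10), so the conjunction on the right does not hold.

(←) This fails: n = 16 satisfies both congruences on the right (16 ≡ 0 mod 4 and 16 ≡ 6 mod 10) yet 16 ≡ 16 (mod 20), not 8.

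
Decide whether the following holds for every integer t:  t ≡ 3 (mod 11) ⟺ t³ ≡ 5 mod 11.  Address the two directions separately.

Forward direction. Suppose t ≡ 3 (mod 11). Write t = 11j + 3. Then (11j + 3)³ = 1331j³ + 1089j² + 297j + 27 = 11(121j³ + 99j² + 27j + 2) + 5, so t³ ≡ 5 (mod 11).

Converse. For the converse, argue contrapositively. If t ≢ 3 (mod 11), then t is congruent to one of 0, 1, 2, 4, 5, 6, 7, 8, 9, 10 modulo 11, and these give t³ ≡ 0, 1, 8, 9, 4, 7, 2, 6, 3, 10 respectively — never 5.

The biconditional holds.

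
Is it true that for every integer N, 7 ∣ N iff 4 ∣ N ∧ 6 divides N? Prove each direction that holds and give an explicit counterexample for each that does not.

Neither direction holds.

Forward direction. This fails: take N = 7. Certainly 7 ∣ 7, but 4 ∤ 7.

Converse. This fails: take N = 12. Both 4 ∣ 12 and 6 ∣ 12, yet 12 is not a multiple of 7 (since 12 = 1·7 + 5), so 7 ∤ 12.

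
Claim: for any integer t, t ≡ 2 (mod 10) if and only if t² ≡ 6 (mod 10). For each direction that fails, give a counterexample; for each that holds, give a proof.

(⇒) This fails: take t = 2. Then 2 ≡ 2 (mod 10), but 2² = 4 ≡ 4 (mod 10), not 6.

(⇐) This fails: take t = 4. Then 4² = 16 ≡ 6 (mod 10), yet 4 ≡ 4 (mod 10), not 2.

Neither direction holds.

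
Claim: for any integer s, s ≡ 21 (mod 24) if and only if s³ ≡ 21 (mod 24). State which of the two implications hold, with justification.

The biconditional holds.

Forward direction. Suppose s ≡ 21 (mod 24). Write s = 24j + 21. Then (24j + 21)³ = 13824j³ + 36288j² + 31752j + 9261 = 24(576j³ + 1512j² + 1323j + 385) + 21, so s³ ≡ 21 (mod 24).

Converse. Suppose s³ ≡ 21 (mod 24). The only residue r in {0, …, 23} with r³ ≡ 21 (mod 24) is r = 21, so s ≡ 21 (mod 24).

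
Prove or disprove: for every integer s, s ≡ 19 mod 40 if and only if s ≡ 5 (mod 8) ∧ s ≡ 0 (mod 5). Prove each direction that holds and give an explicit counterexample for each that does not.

(⇒) fails and (⇐) fails.

(⟹) This fails: s = 19 gives 19 ≡ 19 (mod 40) but 19 ≡ 3 (mod 8), so the conjunction on the right does not hold.

(⟸) This fails: s = 5 satisfies both congruences on the right (5 ≡ 5 mod 8 and 5 ≡ 0 mod 5) yet 5 ≡ 5 (mod 40), not 19.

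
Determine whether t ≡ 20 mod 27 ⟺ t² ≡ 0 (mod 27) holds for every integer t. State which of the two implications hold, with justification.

Both directions fail.

(→) This fails: take t = 20. Then 20 ≡ 20 (mod 27), but 20² = 400 ≡ 22 (mod 27), not 0.

(←) This fails: take t = 0. Then 0² = 0 ≡ 0 (mod 27), yet 0 ≡ 0 (mod 27), not 20.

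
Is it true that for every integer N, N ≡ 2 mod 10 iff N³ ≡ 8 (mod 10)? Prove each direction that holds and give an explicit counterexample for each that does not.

Both implications hold.

(→) Suppose N ≡ 2 mod 10. Write N = 10j + 2. Then (10j + 2)³ = 1000j³ + 600j² + 120j + 8 = 10(100j³ + 60j² + 12j) + 8, so N³ ≡ 8 (mod 10).

(←) Conversely, suppose N³ ≡ 8 (mod 10). The only residue r in {0, …, 9} with r³ ≡ 8 (mod 10) is r = 2, so N ≡ 2 (mod 10).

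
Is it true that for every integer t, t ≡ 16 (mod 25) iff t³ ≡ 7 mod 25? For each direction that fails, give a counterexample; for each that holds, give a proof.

(⇒) This fails: take t = 16. Then 16 ≡ 16 (mod 25), but 16³ = 4096 ≡ 21 (mod 25), not 7.

(⇐) This fails: take t = 18. Then 18³ = 5832 ≡ 7 (mod 25), yet 18 ≡ 18 (mod 25), not 16.

Neither direction holds.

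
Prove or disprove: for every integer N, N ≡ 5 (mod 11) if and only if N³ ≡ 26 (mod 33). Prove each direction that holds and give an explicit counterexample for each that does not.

(⇒) fails; (⇐) holds.

(⟹) This fails: take N = 16. Then 16 ≡ 5 (mod 11), but 16³ = 4096 ≡ 4 (mod 33), not 26.

(⟸) Conversely, the residues r modulo 33 with r³ ≡ 26 (mod 33) are exactly {5}, and each is ≡ 5 (mod 11).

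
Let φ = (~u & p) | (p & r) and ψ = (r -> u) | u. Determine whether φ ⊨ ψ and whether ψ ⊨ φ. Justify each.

[⇒] This fails. Under p = T, r = T, u = F, the left side is true but the right side is false.

[⇐] This fails. Under p = F, r = F, u = F, the left side is false but the right side is true.

Both directions fail.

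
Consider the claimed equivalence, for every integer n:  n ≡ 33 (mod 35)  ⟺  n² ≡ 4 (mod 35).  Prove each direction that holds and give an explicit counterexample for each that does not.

(⇐) This fails: take n = 2. Then 2² = 4 ≡ 4 (mod 35), yet 2 ≡ 2 (mod 35), not 33.

(⇒) Suppose n ≡ 33 (mod 35). Write n = 35j + 33. Then (35j + 33)² = 1225j² + 2310j + 1089 = 35(35j² + 66j + 31) + 4, so n² ≡ 4 (mod 35).

(⇒) holds; (⇐) fails.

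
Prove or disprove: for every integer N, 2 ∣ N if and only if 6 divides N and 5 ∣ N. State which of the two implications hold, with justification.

Only the converse holds.

(⟹) This fails: take N = 2. Certainly 2 ∣ 2, but 6 ∤ 2.

(⟸) Suppose 6 ∣ N and 5 ∣ N. Any common multiple of 6 and 5 is a multiple of their lcm; here gcd(6, 5) = 1, so lcm(6, 5) = 6·5 = 30, so 30 ∣ N. Since 2 ∣ 30, it follows that 2 ∣ N.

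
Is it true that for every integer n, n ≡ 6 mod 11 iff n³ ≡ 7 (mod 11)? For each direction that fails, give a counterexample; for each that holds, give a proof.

Both implications hold.

(⟹) Suppose n ≡ 6 mod 11. Write n = 11j + 6. Then (11j + 6)³ = 1331j³ + 2178j² + 1188j + 216 = 11(121j³ + 198j² + 108j + 19) + 7, so n³ ≡ 7 (mod 11).

(⟸) For the converse, argue contrapositively. If n ≢ 6 (mod 11), then n is congruent to one of 0, 1, 2, 3, 4, 5, 7, 8, 9, 10 modulo 11, and these give n³ ≡ 0, 1, 8, 5, 9, 4, 2, 6, 3, 10 respectively — never 7.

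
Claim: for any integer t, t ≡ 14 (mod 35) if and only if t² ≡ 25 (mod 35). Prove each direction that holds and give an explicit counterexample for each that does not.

Forward direction. This fails: take t = 14. Then 14 ≡ 14 (mod 35), but 14² = 196 ≡ 21 (mod 35), not 25.

Converse. This fails: take t = 5. Then 5² = 25 ≡ 25 (mod 35), yet 5 ≡ 5 (mod 35), not 14.

Neither implication holds.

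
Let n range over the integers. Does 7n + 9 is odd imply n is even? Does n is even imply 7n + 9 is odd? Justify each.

(⇒) Suppose 7n + 9 is odd. Since 7 is odd, 7n and n have the same parity, so 7n + 9 ≡ n + 9 (mod 2). As 9 is odd, 7n + 9 is odd exactly when n is even. Thus n is even.

(⇐) Conversely, suppose n is even; write n = 2j. Then 7n + 9 = 7·(2j) + 9 = 2·7j + 9, which is odd.

Both directions hold.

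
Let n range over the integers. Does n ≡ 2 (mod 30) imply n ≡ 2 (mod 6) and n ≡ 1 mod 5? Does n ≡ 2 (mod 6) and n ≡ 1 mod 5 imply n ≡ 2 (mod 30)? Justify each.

Both directions fail.

[⇒] This fails: n = 2 gives 2 ≡ 2 (mod 30) but 2 ≡ 2 (mod 5), so the conjunction on the right does not hold.

[⇐] This fails: n = 26 satisfies both congruences on the right (26 ≡ 2 mod 6 and 26 ≡ 1 mod 5) yet 26 ≡ 26 (mod 30), not 2.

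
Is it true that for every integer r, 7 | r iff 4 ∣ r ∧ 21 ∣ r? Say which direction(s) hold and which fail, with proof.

Not equivalent: only (⇐) holds.

(⟹) This fails: take r = 7. Certainly 7 ∣ 7, but 4 ∤ 7.

(⟸) Suppose 4 ∣ r and 21 ∣ r. Any common multiple of 4 and 21 is a multiple of their lcm; here gcd(4, 21) = 1, so lcm(4, 21) = 4·21 = 84, so 84 ∣ r. Since 7 ∣ 84, it follows that 7 ∣ r.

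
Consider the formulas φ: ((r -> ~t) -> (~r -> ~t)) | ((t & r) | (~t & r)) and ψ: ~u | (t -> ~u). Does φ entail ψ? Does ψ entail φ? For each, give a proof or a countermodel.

[⇒] This fails. Under r = T, u = T, t = T, the left side is true but the right side is false.

[⇐] This fails. Under r = F, u = F, t = T, the left side is false but the right side is true.

(⇒) fails and (⇐) fails.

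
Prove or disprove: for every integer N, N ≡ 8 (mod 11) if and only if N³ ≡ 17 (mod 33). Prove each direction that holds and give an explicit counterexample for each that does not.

The forward direction fails; the converse holds.

(→) This fails: take N = 19. Then 19 ≡ 8 (mod 11), but 19³ = 6859 ≡ 28 (mod 33), not 17.

(←) Conversely, the residues r modulo 33 with r³ ≡ 17 (mod 33) are exactly {8}, and each is ≡ 8 (mod 11).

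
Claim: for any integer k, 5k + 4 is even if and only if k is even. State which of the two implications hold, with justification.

The biconditional holds.

(⟹) Suppose 5k + 4 is even. Since 5 is odd, 5k and k have the same parity, so 5k + 4 ≡ k + 4 (mod 2). As 4 is even, 5k + 4 is even exactly when k is even. Thus k is even.

(⟸) Conversely, suppose k is even; write k = 2j. Then 5k + 4 = 5·(2j) + 4 = 2·5j + 4, which is even.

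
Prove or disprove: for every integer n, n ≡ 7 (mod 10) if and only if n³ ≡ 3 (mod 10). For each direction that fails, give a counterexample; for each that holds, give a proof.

(⇒) Suppose n ≡ 7 (mod 10). Write n = 10j + 7. Then (10j + 7)³ = 1000j³ + 2100j² + 1470j + 343 = 10(100j³ + 210j² + 147j + 34) + 3, so n³ ≡ 3 (mod 10).

(⇐) For the converse, argue contrapositively. If n ≢ 7 (mod 10), then n is congruent to one of 0, 1, 2, 3, 4, 5, 6, 8, 9 modulo 10, and these give n³ ≡ 0, 1, 8, 7, 4, 5, 6, 2, 9 respectively — never 3.

Both directions hold.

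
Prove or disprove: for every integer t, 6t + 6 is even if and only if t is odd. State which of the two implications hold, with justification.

[⇒] This fails: take t = 2. Then 6t + 6 = 18, which is even, yet t = 2 is even, not odd.

[⇐] Suppose t is odd. Since 6 is even, 6t is even for every t, so 6t + 6 has the same parity as 6, which is even. Hence 6t + 6 is even.

Not equivalent: only (⇐) holds.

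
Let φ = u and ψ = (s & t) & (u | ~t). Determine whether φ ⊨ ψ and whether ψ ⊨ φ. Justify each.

(←) Assume the antecedent. If u is true, u reduces to true regardless of the other variables. If u is false, the antecedent cannot hold. Either way u holds.

(→) This fails. Under u = T, t = F, s = F, the left side is true but the right side is false.

Not equivalent: only (⇐) holds.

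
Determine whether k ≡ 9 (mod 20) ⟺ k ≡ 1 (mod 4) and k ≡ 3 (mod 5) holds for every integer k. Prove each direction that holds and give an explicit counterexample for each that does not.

(⇒) This fails: k = 9 gives 9 ≡ 9 (mod 20) but 9 ≡ 4 (mod 5), so the conjunction on the right does not hold.

(⇐) This fails: k = 13 satisfies both congruences on the right (13 ≡ 1 mod 4 and 13 ≡ 3 mod 5) yet 13 ≡ 13 (mod 20), not 9.

(⇒) fails and (⇐) fails.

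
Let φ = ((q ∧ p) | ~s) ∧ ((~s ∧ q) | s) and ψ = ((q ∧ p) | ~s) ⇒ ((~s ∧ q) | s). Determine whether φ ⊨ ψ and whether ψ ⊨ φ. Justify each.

Only the forward direction holds.

(←) This fails. Under p = F, s = T, q = F, the left side is false but the right side is true.

(→) Assume the antecedent. If p is true, the antecedent forces (p = T, s = F, q = T) or (p = T, s = T, q = T), and the consequent holds there. If p is false, the antecedent forces (p = F, s = F, q = T), and the consequent holds there. Either way the consequent holds.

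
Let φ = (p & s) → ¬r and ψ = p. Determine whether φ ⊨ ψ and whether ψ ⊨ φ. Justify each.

(⟹) This fails. Under p = F, s = F, r = F, the left side is true but the right side is false.

(⟸) This fails. Under p = T, s = T, r = T, the left side is false but the right side is true.

Both directions fail.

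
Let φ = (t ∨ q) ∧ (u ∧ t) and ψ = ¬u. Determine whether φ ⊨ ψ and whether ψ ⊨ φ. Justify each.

(⇒) fails and (⇐) fails.

(→) This fails. Under u = T, q = F, t = T, the left side is true but the right side is false.

(←) This fails. Under u = F, q = F, t = F, the left side is false but the right side is true.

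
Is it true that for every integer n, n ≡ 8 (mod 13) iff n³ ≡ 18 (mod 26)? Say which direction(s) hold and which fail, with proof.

(→) This fails: take n = 21. Then 21 ≡ 8 (mod 13), but 21³ = 9261 ≡ 5 (mod 26), not 18.

(←) This fails: take n = 20. Then 20³ = 8000 ≡ 18 (mod 26), yet 20 ≡ 7 (mod 13), not 8.

Neither direction holds.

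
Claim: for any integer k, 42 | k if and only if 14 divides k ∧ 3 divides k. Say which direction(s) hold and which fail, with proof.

(⇒) If 42 ∣ k, write k = 42q. Since 42 = 3·14, k = 14·(3q), so 14 ∣ k; and since 42 = 14·3, k = 3·(14q), so 3 ∣ k.

(⇐) Suppose 14 ∣ k and 3 ∣ k. Any common multiple of 14 and 3 is a multiple of their lcm; here gcd(14, 3) = 1, so lcm(14, 3) = 14·3 = 42, so 42 ∣ k.

The biconditional holds.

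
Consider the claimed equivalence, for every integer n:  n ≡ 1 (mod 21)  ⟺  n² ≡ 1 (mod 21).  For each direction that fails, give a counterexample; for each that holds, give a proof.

The forward direction holds; the converse fails.

Forward direction. Suppose n ≡ 1 (mod 21). Write n = 21j + 1. Then (21j + 1)² = 441j² + 42j + 1 = 21(21j² + 2j) + 1, so n² ≡ 1 (mod 21).

Converse. This fails: take n = 8. Then 8² = 64 ≡ 1 (mod 21), yet 8 ≡ 8 (mod 21), not 1.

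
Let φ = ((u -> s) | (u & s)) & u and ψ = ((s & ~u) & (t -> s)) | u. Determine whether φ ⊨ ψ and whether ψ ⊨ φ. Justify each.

(⇒) holds; (⇐) fails.

(→) Assume the antecedent. If s is true, ((s & ~u) & (t -> s)) | u reduces to true regardless of the other variables. If s is false, the antecedent cannot hold. Either way ((s & ~u) & (t -> s)) | u holds.

(←) This fails. Under s = T, t = F, u = F, the left side is false but the right side is true.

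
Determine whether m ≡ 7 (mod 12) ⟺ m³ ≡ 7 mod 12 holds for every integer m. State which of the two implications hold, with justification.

Both directions hold.

(⟹) Suppose m ≡ 7 (mod 12). Write m = 12j + 7. Then (12j + 7)³ = 1728j³ + 3024j² + 1764j + 343 = 12(144j³ + 252j² + 147j + 28) + 7, so m³ ≡ 7 (mod 12).

(⟸) Conversely, suppose m³ ≡ 7 (mod 12). The only residue r in {0, …, 11} with r³ ≡ 7 (mod 12) is r = 7, so m ≡ 7 (mod 12).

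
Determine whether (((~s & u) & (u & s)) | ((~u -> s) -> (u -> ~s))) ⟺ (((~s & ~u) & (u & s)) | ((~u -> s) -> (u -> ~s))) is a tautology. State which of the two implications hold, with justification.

Both directions hold; the statement is true.

(⟹) Assume the antecedent. If u is true, the antecedent forces (u = T, s = F), and the consequent holds there. If u is false, the consequent reduces to true regardless of the other variables. Either way the consequent holds.

(⟸) Assume the antecedent. If u is true, the antecedent forces (u = T, s = F), and the consequent holds there. If u is false, the consequent reduces to true regardless of the other variables. Either way the consequent holds.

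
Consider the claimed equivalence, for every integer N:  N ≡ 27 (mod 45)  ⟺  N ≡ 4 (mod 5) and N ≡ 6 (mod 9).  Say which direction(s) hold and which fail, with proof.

(⇒) This fails: N = 27 gives 27 ≡ 27 (mod 45) but 27 ≡ 2 (mod 5), so the conjunction on the right does not hold.

(⇐) This fails: N = 24 satisfies both congruences on the right (24 ≡ 4 mod 5 and 24 ≡ 6 mod 9) yet 24 ≡ 24 (mod 45), not 27.

Neither direction holds.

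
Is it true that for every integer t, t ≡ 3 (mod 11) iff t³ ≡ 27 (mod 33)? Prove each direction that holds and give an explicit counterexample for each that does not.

Only the reverse direction holds.

Forward direction. This fails: take t = 14. Then 14 ≡ 3 (mod 11), but 14³ = 2744 ≡ 5 (mod 33), not 27.

Converse. The residues r modulo 33 with r³ ≡ 27 (mod 33) are exactly {3}, and each is ≡ 3 (mod 11).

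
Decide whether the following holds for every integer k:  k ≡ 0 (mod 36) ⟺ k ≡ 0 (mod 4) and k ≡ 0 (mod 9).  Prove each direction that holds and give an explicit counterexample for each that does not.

The biconditional holds.

(⇒) Suppose k ≡ 0 (mod 36); write k = 36j + 0. Since 4 ∣ 36, reducing mod 4 gives k ≡ 0 (mod 4); since 9 ∣ 36, reducing mod 9 gives k ≡ 0 (mod 9).

(⇐) Conversely, if k ≡ 0 (mod 4) and k ≡ 0 (mod 9), then by the Chinese remainder theorem k ≡ 0 (mod 36). This is exactly k ≡ 0 (mod 36).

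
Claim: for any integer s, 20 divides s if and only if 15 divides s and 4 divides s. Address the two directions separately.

[⇒] This fails: take s = 20. Certainly 20 ∣ 20, but 15 ∤ 20.

[⇐] Suppose 15 ∣ s and 4 ∣ s. Any common multiple of 15 and 4 is a multiple of their lcm; here gcd(15, 4) = 1, so lcm(15, 4) = 15·4 = 60, so 60 ∣ s. Since 20 ∣ 60, it follows that 20 ∣ s.

Only the reverse direction holds.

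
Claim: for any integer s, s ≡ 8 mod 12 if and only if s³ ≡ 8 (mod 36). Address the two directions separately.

Only the forward direction holds.

(→) Suppose s ≡ 8 (mod 12). Working modulo 36, s ∈ {8, 20, 32}; for each such r, r³ ≡ 8 (mod 36).

(←) This fails: take s = 2. Then 2³ = 8 ≡ 8 (mod 36), yet 2 ≡ 2 (mod 12), not 8.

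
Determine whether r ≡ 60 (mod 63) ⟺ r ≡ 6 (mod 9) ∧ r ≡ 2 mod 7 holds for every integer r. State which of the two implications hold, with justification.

(⇒) This fails: r = 60 gives 60 ≡ 60 (mod 63) but 60 ≡ 4 (mod 7), so the conjunction on the right does not hold.

(⇐) This fails: r = 51 satisfies both congruences on the right (51 ≡ 6 mod 9 and 51 ≡ 2 mod 7) yet 51 ≡ 51 (mod 63), not 60.

(⇒) fails and (⇐) fails.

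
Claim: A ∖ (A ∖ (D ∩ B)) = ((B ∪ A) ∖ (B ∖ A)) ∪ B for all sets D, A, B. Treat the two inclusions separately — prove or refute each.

(⟹) Let x ∈ A ∖ (A ∖ (D ∩ B)). Then x ∈ D ∩ A ∩ B, from which x ∈ ((B ∪ A) ∖ (B ∖ A)) ∪ B.

(⟸) This inclusion fails. Take D = ∅, A = {1}, B = ∅; then 1 ∈ ((B ∪ A) ∖ (B ∖ A)) ∪ B but 1 ∉ A ∖ (A ∖ (D ∩ B)).

(⊆) holds; (⊇) fails.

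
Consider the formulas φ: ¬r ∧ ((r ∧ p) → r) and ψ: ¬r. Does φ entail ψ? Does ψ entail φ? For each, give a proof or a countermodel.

Equivalent; both directions hold.

(⇐) Assume the antecedent. If r is true, the antecedent cannot hold. If r is false, ¬r ∧ ((r ∧ p) → r) reduces to true regardless of the other variables. Either way ¬r ∧ ((r ∧ p) → r) holds.

(⇒) Assume the antecedent. If r is true, the antecedent cannot hold. If r is false, ¬r reduces to true regardless of the other variables. Either way ¬r holds.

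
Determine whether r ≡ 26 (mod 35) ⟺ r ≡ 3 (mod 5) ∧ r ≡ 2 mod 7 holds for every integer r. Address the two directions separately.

[⇒] This fails: r = 26 gives 26 ≡ 26 (mod 35) but 26 ≡ 1 (mod 5), so the conjunction on the right does not hold.

[⇐] This fails: r = 23 satisfies both congruences on the right (23 ≡ 3 mod 5 and 23 ≡ 2 mod 7) yet 23 ≡ 23 (mod 35), not 26.

Neither direction holds.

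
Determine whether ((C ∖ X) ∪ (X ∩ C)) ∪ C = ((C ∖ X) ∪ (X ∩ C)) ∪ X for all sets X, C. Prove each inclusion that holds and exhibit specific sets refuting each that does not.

(⊆) Let x ∈ ((C ∖ X) ∪ (X ∩ C)) ∪ C. Then either x ∈ C and x ∉ X; or x ∈ X ∩ C. In each case x ∈ ((C ∖ X) ∪ (X ∩ C)) ∪ X, so ((C ∖ X) ∪ (X ∩ C)) ∪ C ⊆ ((C ∖ X) ∪ (X ∩ C)) ∪ X.

(⊇) This inclusion fails. Take X = {1}, C = ∅; then 1 ∈ ((C ∖ X) ∪ (X ∩ C)) ∪ X but 1 ∉ ((C ∖ X) ∪ (X ∩ C)) ∪ C.

(⊆) holds; (⊇) fails.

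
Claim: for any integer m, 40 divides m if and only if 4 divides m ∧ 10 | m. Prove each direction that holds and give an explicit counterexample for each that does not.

Only the forward direction holds.

(⇐) This fails: take m = 20. Both 4 ∣ 20 and 10 ∣ 20, yet 20 is not a multiple of 40 (since 20 = 0·40 + 20), so 40 ∤ 20.

(⇒) If 40 ∣ m, write m = 40q. Since 40 = 10·4, m = 4·(10q), so 4 ∣ m; and since 40 = 4·10, m = 10·(4q), so 10 ∣ m.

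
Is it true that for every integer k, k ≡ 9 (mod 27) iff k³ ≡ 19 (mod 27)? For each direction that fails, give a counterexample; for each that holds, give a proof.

(⇒) fails and (⇐) fails.

Forward direction. This fails: take k = 9. Then 9 ≡ 9 (mod 27), but 9³ = 729 ≡ 0 (mod 27), not 19.

Converse. This fails: take k = 7. Then 7³ = 343 ≡ 19 (mod 27), yet 7 ≡ 7 (mod 27), not 9.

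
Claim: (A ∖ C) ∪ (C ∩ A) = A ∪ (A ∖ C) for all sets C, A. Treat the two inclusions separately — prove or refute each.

The two sets are equal.

Reverse inclusion. Let x ∈ A ∪ (A ∖ C). Then either x ∈ A and x ∉ C; or x ∈ C ∩ A. In each case x ∈ (A ∖ C) ∪ (C ∩ A), so A ∪ (A ∖ C) ⊆ (A ∖ C) ∪ (C ∩ A).

Forward inclusion. Let x ∈ (A ∖ C) ∪ (C ∩ A). Then either x ∈ A and x ∉ C; or x ∈ C ∩ A. In each case x ∈ A ∪ (A ∖ C), so (A ∖ C) ∪ (C ∩ A) ⊆ A ∪ (A ∖ C).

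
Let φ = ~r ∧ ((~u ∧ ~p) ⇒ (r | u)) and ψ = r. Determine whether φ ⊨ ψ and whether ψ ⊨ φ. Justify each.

(⟹) This fails. Under p = T, u = F, r = F, the left side is true but the right side is false.

(⟸) This fails. Under p = F, u = F, r = T, the left side is false but the right side is true.

Neither direction holds.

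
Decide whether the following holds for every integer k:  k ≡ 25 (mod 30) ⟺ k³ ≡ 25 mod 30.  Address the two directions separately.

Both directions hold; the statement is true.

(⇒) Suppose k ≡ 25 (mod 30). Write k = 30j + 25. Then (30j + 25)³ = 27000j³ + 67500j² + 56250j + 15625 = 30(900j³ + 2250j² + 1875j + 520) + 25, so k³ ≡ 25 (mod 30).

(⇐) Conversely, suppose k³ ≡ 25 (mod 30). The only residue r in {0, …, 29} with r³ ≡ 25 (mod 30) is r = 25, so k ≡ 25 (mod 30).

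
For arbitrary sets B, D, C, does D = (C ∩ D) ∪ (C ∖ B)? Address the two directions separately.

Forward inclusion. This inclusion fails. Take B = ∅, D = {1}, C = ∅; then 1 ∈ D but 1 ∉ (C ∩ D) ∪ (C ∖ B).

Reverse inclusion. This inclusion fails. Take B = ∅, D = ∅, C = {1}; then 1 ∈ (C ∩ D) ∪ (C ∖ B) but 1 ∉ D.

Neither inclusion holds.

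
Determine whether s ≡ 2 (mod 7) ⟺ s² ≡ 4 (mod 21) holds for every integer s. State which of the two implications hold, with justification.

(→) This fails: take s = 9. Then 9 ≡ 2 (mod 7), but 9² = 81 ≡ 18 (mod 21), not 4.

(←) This fails: take s = 5. Then 5² = 25 ≡ 4 (mod 21), yet 5 ≡ 5 (mod 7), not 2.

Neither implication holds.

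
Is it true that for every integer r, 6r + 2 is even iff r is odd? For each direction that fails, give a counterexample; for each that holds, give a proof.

The forward direction fails; the converse holds.

Forward direction. This fails: take r = 4. Then 6r + 2 = 26, which is even, yet r = 4 is even, not odd.

Converse. Suppose r is odd. Since 6 is even, 6r is even for every r, so 6r + 2 has the same parity as 2, which is even. Hence 6r + 2 is even.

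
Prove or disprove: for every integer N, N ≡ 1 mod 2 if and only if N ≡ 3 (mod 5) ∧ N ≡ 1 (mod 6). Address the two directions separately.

(→) This fails: N = 1 gives 1 ≡ 1 (mod 2) but 1 ≡ 1 (mod 5), so the conjunction on the right does not hold.

(←) Conversely, if N ≡ 3 (mod 5) and N ≡ 1 (mod 6), then by the Chinese remainder theorem N ≡ 13 (mod 30). Since 13 ≡ 1 (mod 2) and 2 ∣ 30, we get N ≡ 1 (mod 2).

Only the converse holds.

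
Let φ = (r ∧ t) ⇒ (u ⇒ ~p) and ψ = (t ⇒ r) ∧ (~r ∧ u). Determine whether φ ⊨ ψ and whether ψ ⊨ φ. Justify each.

Only the reverse direction holds.

(⇒) This fails. Under p = F, r = F, u = F, t = F, the left side is true but the right side is false.

(⇐) Assume the antecedent. If p is true, the antecedent forces (p = T, r = F, u = T, t = F), and (r ∧ t) ⇒ (u ⇒ ~p) holds there. If p is false, (r ∧ t) ⇒ (u ⇒ ~p) reduces to true regardless of the other variables. Either way (r ∧ t) ⇒ (u ⇒ ~p) holds.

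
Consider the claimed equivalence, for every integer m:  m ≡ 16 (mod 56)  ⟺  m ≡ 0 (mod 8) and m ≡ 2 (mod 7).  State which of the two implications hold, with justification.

(⇒) Suppose m ≡ 16 (mod 56); write m = 56j + 16. Since 8 ∣ 56, reducing mod 8 gives m ≡ 16 ≡ 0 (mod 8); since 7 ∣ 56, reducing mod 7 gives m ≡ 16 ≡ 2 (mod 7).

(⇐) Conversely, if m ≡ 0 (mod 8) and m ≡ 2 (mod 7), then by the Chinese remainder theorem m ≡ 16 (mod 56). This is exactly m ≡ 16 (mod 56).

Equivalent; both directions hold.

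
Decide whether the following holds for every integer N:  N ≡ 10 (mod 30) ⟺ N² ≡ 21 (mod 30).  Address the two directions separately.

[⇒] This fails: take N = 10. Then 10 ≡ 10 (mod 30), but 10² = 100 ≡ 10 (mod 30), not 21.

[⇐] This fails: take N = 9. Then 9² = 81 ≡ 21 (mod 30), yet 9 ≡ 9 (mod 30), not 10.

Both directions fail.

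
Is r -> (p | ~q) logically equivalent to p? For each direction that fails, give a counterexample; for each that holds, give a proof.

Only the reverse direction holds.

Forward direction. This fails. Under r = F, q = F, p = F, the left side is true but the right side is false.

Converse. Assume the antecedent. If r is true, the antecedent forces (r = T, q = F, p = T) or (r = T, q = T, p = T), and r -> (p | ~q) holds there. If r is false, r -> (p | ~q) reduces to true regardless of the other variables. Either way r -> (p | ~q) holds.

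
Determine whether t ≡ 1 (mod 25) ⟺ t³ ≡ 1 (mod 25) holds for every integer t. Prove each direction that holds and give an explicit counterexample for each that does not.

The biconditional holds.

(←) Suppose t³ ≡ 1 (mod 25). The only residue r in {0, …, 24} with r³ ≡ 1 (mod 25) is r = 1, so t ≡ 1 (mod 25).

(→) Suppose t ≡ 1 (mod 25). Write t = 25j + 1. Then (25j + 1)³ = 15625j³ + 1875j² + 75j + 1 = 25(625j³ + 75j² + 3j) + 1, so t³ ≡ 1 (mod 25).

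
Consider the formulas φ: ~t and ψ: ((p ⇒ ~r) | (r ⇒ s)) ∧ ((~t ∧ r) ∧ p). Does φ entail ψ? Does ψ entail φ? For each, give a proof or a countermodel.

(⇒) This fails. Under s = F, p = F, r = F, t = F, the left side is true but the right side is false.

(⇐) Assume the antecedent. If s is true, the antecedent forces (s = T, p = T, r = T, t = F), and ~t holds there. If s is false, the antecedent cannot hold. Either way ~t holds.

(⇒) fails; (⇐) holds.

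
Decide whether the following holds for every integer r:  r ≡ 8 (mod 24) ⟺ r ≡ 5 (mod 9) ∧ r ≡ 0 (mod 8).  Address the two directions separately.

Only the converse holds.

(⇒) This fails: r = 8 gives 8 ≡ 8 (mod 24) but 8 ≡ 8 (mod 9), so the conjunction on the right does not hold.

(⇐) Conversely, if r ≡ 5 (mod 9) and r ≡ 0 (mod 8), then by the Chinese remainder theorem r ≡ 32 (mod 72). Since 32 ≡ 8 (mod 24) and 24 ∣ 72, we get r ≡ 8 (mod 24).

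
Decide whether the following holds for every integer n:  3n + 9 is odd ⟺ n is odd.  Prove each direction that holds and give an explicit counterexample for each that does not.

(⇒) This fails: n = 6 gives 3n + 9 = 27, which is odd, but 6 is even, not odd.

(⇐) This also fails: n = 3 is odd, but 3n + 9 = 18 is even, not odd.

Neither implication holds.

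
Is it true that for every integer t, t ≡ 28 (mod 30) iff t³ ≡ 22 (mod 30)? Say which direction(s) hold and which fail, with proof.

Equivalent; both directions hold.

(→) Suppose t ≡ 28 (mod 30). Write t = 30j + 28. Then (30j + 28)³ = 27000j³ + 75600j² + 70560j + 21952 = 30(900j³ + 2520j² + 2352j + 731) + 22, so t³ ≡ 22 (mod 30).

(←) Conversely, suppose t³ ≡ 22 (mod 30). The only residue r in {0, …, 29} with r³ ≡ 22 (mod 30) is r = 28, so t ≡ 28 (mod 30).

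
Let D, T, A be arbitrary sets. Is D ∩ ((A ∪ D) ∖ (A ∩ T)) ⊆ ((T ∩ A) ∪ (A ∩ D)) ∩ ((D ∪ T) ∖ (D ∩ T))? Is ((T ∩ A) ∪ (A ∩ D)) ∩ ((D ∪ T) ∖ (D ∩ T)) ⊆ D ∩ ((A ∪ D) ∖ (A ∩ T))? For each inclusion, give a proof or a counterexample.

(⟹) This inclusion fails. Take D = {1}, T = ∅, A = ∅; then 1 ∈ D ∩ ((A ∪ D) ∖ (A ∩ T)) but 1 ∉ ((T ∩ A) ∪ (A ∩ D)) ∩ ((D ∪ T) ∖ (D ∩ T)).

(⟸) This inclusion fails. Take D = ∅, T = {1}, A = {1}; then 1 ∈ ((T ∩ A) ∪ (A ∩ D)) ∩ ((D ∪ T) ∖ (D ∩ T)) but 1 ∉ D ∩ ((A ∪ D) ∖ (A ∩ T)).

Neither inclusion holds.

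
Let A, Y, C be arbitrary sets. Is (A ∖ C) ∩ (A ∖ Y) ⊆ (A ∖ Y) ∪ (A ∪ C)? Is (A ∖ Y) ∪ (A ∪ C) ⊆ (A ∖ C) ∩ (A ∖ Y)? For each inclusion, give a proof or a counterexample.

Only the forward inclusion holds.

Forward inclusion. Let x ∈ (A ∖ C) ∩ (A ∖ Y). Then x ∈ A and x ∉ Y, C, from which x ∈ (A ∖ Y) ∪ (A ∪ C).

Reverse inclusion. This inclusion fails. Take A = {1}, Y = {1}, C = ∅; then 1 ∈ (A ∖ Y) ∪ (A ∪ C) but 1 ∉ (A ∖ C) ∩ (A ∖ Y).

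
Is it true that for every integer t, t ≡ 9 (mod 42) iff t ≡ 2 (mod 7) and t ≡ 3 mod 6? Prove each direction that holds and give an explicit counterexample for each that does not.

(⇐) If t ≡ 2 (mod 7) and t ≡ 3 (mod 6), then by the Chinese remainder theorem t ≡ 9 (mod 42). This is exactly t ≡ 9 (mod 42).

(⇒) Suppose t ≡ 9 (mod 42); write t = 42j + 9. Since 7 ∣ 42, reducing mod 7 gives t ≡ 9 ≡ 2 (mod 7); since 6 ∣ 42, reducing mod 6 gives t ≡ 9 ≡ 3 (mod 6).

Equivalent; both directions hold.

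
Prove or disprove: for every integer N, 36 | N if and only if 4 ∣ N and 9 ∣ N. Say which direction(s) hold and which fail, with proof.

Both directions hold; the statement is true.

[⇐] Suppose 4 ∣ N and 9 ∣ N. Any common multiple of 4 and 9 is a multiple of their lcm; here gcd(4, 9) = 1, so lcm(4, 9) = 4·9 = 36, so 36 ∣ N.

[⇒] If 36 ∣ N, write N = 36q. Since 36 = 9·4, N = 4·(9q), so 4 ∣ N; and since 36 = 4·9, N = 9·(4q), so 9 ∣ N.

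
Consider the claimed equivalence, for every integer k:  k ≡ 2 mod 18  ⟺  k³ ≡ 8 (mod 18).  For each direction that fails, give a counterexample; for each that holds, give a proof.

Only the forward implication holds.

Forward direction. Suppose k ≡ 2 mod 18. Write k = 18j + 2. Then (18j + 2)³ = 5832j³ + 1944j² + 216j + 8 = 18(324j³ + 108j² + 12j) + 8, so k³ ≡ 8 (mod 18).

Converse. This fails: take k = 8. Then 8³ = 512 ≡ 8 (mod 18), yet 8 ≡ 8 (mod 18), not 2.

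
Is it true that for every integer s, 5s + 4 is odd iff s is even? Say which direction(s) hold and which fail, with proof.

Neither implication holds.

(⇒) This fails: s = 1 gives 5s + 4 = 9, which is odd, but 1 is odd, not even.

(⇐) This also fails: s = 6 is even, but 5s + 4 = 34 is even, not odd.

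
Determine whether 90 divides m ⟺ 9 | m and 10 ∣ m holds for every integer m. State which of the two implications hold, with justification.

Equivalent; both directions hold.

(⇒) If 90 ∣ m, write m = 90q. Since 90 = 10·9, m = 9·(10q), so 9 ∣ m; and since 90 = 9·10, m = 10·(9q), so 10 ∣ m.

(⇐) Suppose 9 ∣ m and 10 ∣ m. Any common multiple of 9 and 10 is a multiple of their lcm; here gcd(9, 10) = 1, so lcm(9, 10) = 9·10 = 90, so 90 ∣ m.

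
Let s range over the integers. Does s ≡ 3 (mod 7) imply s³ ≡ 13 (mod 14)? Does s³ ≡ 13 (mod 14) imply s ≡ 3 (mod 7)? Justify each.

Neither direction holds.

(⇒) This fails: take s = 10. Then 10 ≡ 3 (mod 7), but 10³ = 1000 ≡ 6 (mod 14), not 13.

(⇐) This fails: take s = 5. Then 5³ = 125 ≡ 13 (mod 14), yet 5 ≡ 5 (mod 7), not 3.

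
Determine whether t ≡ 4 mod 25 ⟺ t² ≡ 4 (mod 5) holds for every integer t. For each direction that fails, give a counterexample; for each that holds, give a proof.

(⇒) fails and (⇐) fails.

(⟹) This fails: take t = 4. Then 4 ≡ 4 (mod 25), but 4² = 16 ≡ 1 (mod 5), not 4.

(⟸) This fails: take t = 2. Then 2² = 4 ≡ 4 (mod 5), yet 2 ≡ 2 (mod 25), not 4.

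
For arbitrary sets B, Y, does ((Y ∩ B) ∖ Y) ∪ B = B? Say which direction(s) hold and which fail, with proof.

The two sets are equal.

Forward inclusion. Let x ∈ ((Y ∩ B) ∖ Y) ∪ B. Then either x ∈ B and x ∉ Y; or x ∈ B ∩ Y. In each case x ∈ B, so ((Y ∩ B) ∖ Y) ∪ B ⊆ B.

Reverse inclusion. Let x ∈ B. Then either x ∈ B and x ∉ Y; or x ∈ B ∩ Y. In each case x ∈ ((Y ∩ B) ∖ Y) ∪ B, so B ⊆ ((Y ∩ B) ∖ Y) ∪ B.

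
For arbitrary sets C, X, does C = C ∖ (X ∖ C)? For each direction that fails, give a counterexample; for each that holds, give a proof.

Both inclusions hold.

Forward inclusion. Let x ∈ C. Then either x ∈ C and x ∉ X; or x ∈ C ∩ X. In each case x ∈ C ∖ (X ∖ C), so C ⊆ C ∖ (X ∖ C).

Reverse inclusion. Let x ∈ C ∖ (X ∖ C). Then either x ∈ C and x ∉ X; or x ∈ C ∩ X. In each case x ∈ C, so C ∖ (X ∖ C) ⊆ C.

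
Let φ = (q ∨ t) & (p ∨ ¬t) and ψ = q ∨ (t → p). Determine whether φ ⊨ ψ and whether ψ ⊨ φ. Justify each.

(⟹) Assume the antecedent. If q is true, q ∨ (t → p) reduces to true regardless of the other variables. If q is false, the antecedent forces (q = F, t = T, p = T), and q ∨ (t → p) holds there. Either way q ∨ (t → p) holds.

(⟸) This fails. Under q = F, t = F, p = F, the left side is false but the right side is true.

(⇒) holds; (⇐) fails.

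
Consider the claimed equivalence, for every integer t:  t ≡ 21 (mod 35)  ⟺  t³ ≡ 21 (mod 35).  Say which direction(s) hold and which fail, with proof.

Both directions hold.

[⇐] Suppose t³ ≡ 21 (mod 35). The only residue r in {0, …, 34} with r³ ≡ 21 (mod 35) is r = 21, so t ≡ 21 (mod 35).

[⇒] Suppose t ≡ 21 (mod 35). Write t = 35j + 21. Then (35j + 21)³ = 42875j³ + 77175j² + 46305j + 9261 = 35(1225j³ + 2205j² + 1323j + 264) + 21, so t³ ≡ 21 (mod 35).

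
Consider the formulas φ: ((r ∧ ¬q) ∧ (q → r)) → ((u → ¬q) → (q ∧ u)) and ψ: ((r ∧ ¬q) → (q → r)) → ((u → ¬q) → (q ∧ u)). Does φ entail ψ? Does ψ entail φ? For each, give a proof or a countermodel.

[⇒] This fails. Under u = F, r = F, q = F, the left side is true but the right side is false.

[⇐] Assume the antecedent. If u is true, the antecedent forces (u = T, r = F, q = T) or (u = T, r = T, q = T), and the consequent holds there. If u is false, the antecedent cannot hold. Either way the consequent holds.

Only the converse holds.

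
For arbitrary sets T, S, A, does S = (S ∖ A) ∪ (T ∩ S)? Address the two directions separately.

(⟹) This inclusion fails. Take T = ∅, S = {1}, A = {1}; then 1 ∈ S but 1 ∉ (S ∖ A) ∪ (T ∩ S).

(⟸) Let x ∈ (S ∖ A) ∪ (T ∩ S). Then either x ∈ S and x ∉ T, A; or x ∈ T ∩ S and x ∉ A; or x ∈ T ∩ S ∩ A. In each case x ∈ S, so (S ∖ A) ∪ (T ∩ S) ⊆ S.

(⊆) fails; (⊇) holds.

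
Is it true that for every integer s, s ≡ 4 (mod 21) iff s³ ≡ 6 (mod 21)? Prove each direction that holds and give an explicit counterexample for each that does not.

(→) This fails: take s = 4. Then 4 ≡ 4 (mod 21), but 4³ = 64 ≡ 1 (mod 21), not 6.

(←) This fails: take s = 3. Then 3³ = 27 ≡ 6 (mod 21), yet 3 ≡ 3 (mod 21), not 4.

Both directions fail.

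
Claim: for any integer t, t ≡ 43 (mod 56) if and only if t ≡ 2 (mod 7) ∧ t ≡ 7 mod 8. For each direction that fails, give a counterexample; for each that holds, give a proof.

(⇒) fails and (⇐) fails.

[⇒] This fails: t = 43 gives 43 ≡ 43 (mod 56) but 43 ≡ 1 (mod 7), so the conjunction on the right does not hold.

[⇐] This fails: t = 23 satisfies both congruences on the right (23 ≡ 2 mod 7 and 23 ≡ 7 mod 8) yet 23 ≡ 23 (mod 56), not 43.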